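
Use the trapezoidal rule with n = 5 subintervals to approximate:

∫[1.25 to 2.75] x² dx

f(x) = x²
a = 1.25, b = 2.75, n = 5
h = (b - a)/n = 0.300000

Trapezoidal rule: (h/2)[f(x₀) + 2f(x₁) + 2f(x₂) + ... + f(xₙ)]

x_0 = 1.2500, f(x_0) = 1.562500, coefficient = 1
x_1 = 1.5500, f(x_1) = 2.402500, coefficient = 2
x_2 = 1.8500, f(x_2) = 3.422500, coefficient = 2
x_3 = 2.1500, f(x_3) = 4.622500, coefficient = 2
x_4 = 2.4500, f(x_4) = 6.002500, coefficient = 2
x_5 = 2.7500, f(x_5) = 7.562500, coefficient = 1

I ≈ (0.300000/2) × 42.025000 = 6.303750
Exact value: 6.281250
Error: 0.022500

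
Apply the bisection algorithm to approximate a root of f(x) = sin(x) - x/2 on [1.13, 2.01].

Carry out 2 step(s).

f(x) = sin(x) - x/2
Initial interval: [1.13, 2.01]

Iteration 1:
  c_1 = (1.130000 + 2.010000)/2 = 1.570000
  f(c_1) = f(1.570000) = 0.215000
  f(a) × f(c) ≥ 0, new interval: [1.570000, 2.010000]
Iteration 2:
  c_2 = (1.570000 + 2.010000)/2 = 1.790000
  f(c_2) = f(1.790000) = 0.081071
  f(a) × f(c) ≥ 0, new interval: [1.790000, 2.010000]

After 2 iteration(s), the approximation is c_2 = 1.790000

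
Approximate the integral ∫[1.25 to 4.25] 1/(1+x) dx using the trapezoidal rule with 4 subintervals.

f(x) = 1/(1+x)
a = 1.25, b = 4.25, n = 4
h = (b - a)/n = 0.750000

Trapezoidal rule: (h/2)[f(x₀) + 2f(x₁) + 2f(x₂) + ... + f(xₙ)]

x_0 = 1.2500, f(x_0) = 0.444444, coefficient = 1
x_1 = 2.0000, f(x_1) = 0.333333, coefficient = 2
x_2 = 2.7500, f(x_2) = 0.266667, coefficient = 2
x_3 = 3.5000, f(x_3) = 0.222222, coefficient = 2
x_4 = 4.2500, f(x_4) = 0.190476, coefficient = 1

I ≈ (0.750000/2) × 2.279365 = 0.854762
Exact value: 0.847298
Error: 0.007464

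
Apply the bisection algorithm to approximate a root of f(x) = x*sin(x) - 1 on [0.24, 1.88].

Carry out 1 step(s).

f(x) = x*sin(x) - 1
Initial interval: [0.24, 1.88]

Iteration 1:
  c_1 = (0.240000 + 1.880000)/2 = 1.060000
  f(c_1) = f(1.060000) = -0.075303
  f(a) × f(c) ≥ 0, new interval: [1.060000, 1.880000]

After 1 iteration(s), the approximation is c_1 = 1.060000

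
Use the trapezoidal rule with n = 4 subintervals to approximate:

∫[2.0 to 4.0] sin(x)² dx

f(x) = sin(x)²
a = 2.0, b = 4.0, n = 4
h = (b - a)/n = 0.500000

Trapezoidal rule: (h/2)[f(x₀) + 2f(x₁) + 2f(x₂) + ... + f(xₙ)]

x_0 = 2.0000, f(x_0) = 0.826822, coefficient = 1
x_1 = 2.5000, f(x_1) = 0.358169, coefficient = 2
x_2 = 3.0000, f(x_2) = 0.019915, coefficient = 2
x_3 = 3.5000, f(x_3) = 0.123049, coefficient = 2
x_4 = 4.0000, f(x_4) = 0.572750, coefficient = 1

I ≈ (0.500000/2) × 2.401837 = 0.600459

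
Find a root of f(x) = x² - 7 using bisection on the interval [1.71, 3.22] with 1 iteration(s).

f(x) = x² - 7
Initial interval: [1.71, 3.22]

Iteration 1:
  c_1 = (1.710000 + 3.220000)/2 = 2.465000
  f(c_1) = f(2.465000) = -0.923775
  f(a) × f(c) ≥ 0, new interval: [2.465000, 3.220000]

After 1 iteration(s), the approximation is c_1 = 2.465000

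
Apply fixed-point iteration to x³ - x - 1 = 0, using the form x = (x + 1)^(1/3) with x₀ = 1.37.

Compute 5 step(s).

Equation: x³ - x - 1 = 0
Fixed-point form: x = (x + 1)^(1/3)
x₀ = 1.37

x_1 = g(1.370000) = 1.333264
x_2 = g(1.333264) = 1.326339
x_3 = g(1.326339) = 1.325026
x_4 = g(1.325026) = 1.324776
x_5 = g(1.324776) = 1.324729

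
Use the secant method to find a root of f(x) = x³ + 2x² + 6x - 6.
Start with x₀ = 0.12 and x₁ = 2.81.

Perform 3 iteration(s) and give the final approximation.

f(x) = x³ + 2x² + 6x - 6
x₀ = 0.12, x₁ = 2.81

Secant formula: x_{n+1} = x_n - f(x_n)(x_n - x_{n-1})/(f(x_n) - f(x_{n-1}))

Iteration 1:
  f(0.120000) = -5.249472
  f(2.810000) = 48.840241
  x_2 = 2.810000 - 48.840241×(2.810000 - 0.120000)/(48.840241 - (-5.249472))
       = 0.381068
Iteration 2:
  f(2.810000) = 48.840241
  f(0.381068) = -3.367832
  x_3 = 0.381068 - (-3.367832)×(0.381068 - 2.810000)/(-3.367832 - 48.840241)
       = 0.537753
Iteration 3:
  f(0.381068) = -3.367832
  f(0.537753) = -2.039619
  x_4 = 0.537753 - (-2.039619)×(0.537753 - 0.381068)/(-2.039619 - (-3.367832))
       = 0.778361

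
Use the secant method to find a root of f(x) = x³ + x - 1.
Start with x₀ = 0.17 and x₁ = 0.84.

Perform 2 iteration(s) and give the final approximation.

f(x) = x³ + x - 1
x₀ = 0.17, x₁ = 0.84

Secant formula: x_{n+1} = x_n - f(x_n)(x_n - x_{n-1})/(f(x_n) - f(x_{n-1}))

Iteration 1:
  f(0.170000) = -0.825087
  f(0.840000) = 0.432704
  x_2 = 0.840000 - 0.432704×(0.840000 - 0.170000)/(0.432704 - (-0.825087))
       = 0.609507
Iteration 2:
  f(0.840000) = 0.432704
  f(0.609507) = -0.164061
  x_3 = 0.609507 - (-0.164061)×(0.609507 - 0.840000)/(-0.164061 - 0.432704)
       = 0.672874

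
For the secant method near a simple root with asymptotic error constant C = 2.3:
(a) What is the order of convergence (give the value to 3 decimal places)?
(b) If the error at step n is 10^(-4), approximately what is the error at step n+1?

(a) Secant method has superlinear convergence with order φ = (1+√5)/2 ≈ 1.618.
    This means |e_{n+1}| ≈ C|e_n|^1.618.

(b) With |e_n| = 10^(-4) and C = 2.3:
    |e_{n+1}| ≈ 2.3 × (10^(-4))^1.618 = 2.3 × 10^(-6.47)

(a) ≈ 1.618 (golden ratio); (b) |e_{n+1}| ≈ 7.755e-07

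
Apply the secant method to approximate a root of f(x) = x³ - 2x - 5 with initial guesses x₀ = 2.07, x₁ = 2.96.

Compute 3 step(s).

f(x) = x³ - 2x - 5
x₀ = 2.07, x₁ = 2.96

Secant formula: x_{n+1} = x_n - f(x_n)(x_n - x_{n-1})/(f(x_n) - f(x_{n-1}))

Iteration 1:
  f(2.070000) = -0.270257
  f(2.960000) = 15.014336
  x_2 = 2.960000 - 15.014336×(2.960000 - 2.070000)/(15.014336 - (-0.270257))
       = 2.085737
Iteration 2:
  f(2.960000) = 15.014336
  f(2.085737) = -0.097898
  x_3 = 2.085737 - (-0.097898)×(2.085737 - 2.960000)/(-0.097898 - 15.014336)
       = 2.091400
Iteration 3:
  f(2.085737) = -0.097898
  f(2.091400) = -0.035110
  x_4 = 2.091400 - (-0.035110)×(2.091400 - 2.085737)/(-0.035110 - (-0.097898))
       = 2.094567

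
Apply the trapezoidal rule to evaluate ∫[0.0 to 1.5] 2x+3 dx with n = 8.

f(x) = 2x+3
a = 0.0, b = 1.5, n = 8
h = (b - a)/n = 0.187500

Trapezoidal rule: (h/2)[f(x₀) + 2f(x₁) + 2f(x₂) + ... + f(xₙ)]

x_0 = 0.0000, f(x_0) = 3.000000, coefficient = 1
x_1 = 0.1875, f(x_1) = 3.375000, coefficient = 2
x_2 = 0.3750, f(x_2) = 3.750000, coefficient = 2
x_3 = 0.5625, f(x_3) = 4.125000, coefficient = 2
x_4 = 0.7500, f(x_4) = 4.500000, coefficient = 2
x_5 = 0.9375, f(x_5) = 4.875000, coefficient = 2
x_6 = 1.1250, f(x_6) = 5.250000, coefficient = 2
x_7 = 1.3125, f(x_7) = 5.625000, coefficient = 2
x_8 = 1.5000, f(x_8) = 6.000000, coefficient = 1

I ≈ (0.187500/2) × 72.000000 = 6.750000
Exact value: 6.750000
Error: 0.000000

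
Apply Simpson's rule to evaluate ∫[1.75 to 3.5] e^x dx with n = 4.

f(x) = e^x
a = 1.75, b = 3.5, n = 4
h = (b - a)/n = 0.437500

Simpson's rule: (h/3)[f(x₀) + 4f(x₁) + 2f(x₂) + ... + f(xₙ)]

x_0 = 1.7500, f(x_0) = 5.754603, coefficient = 1
x_1 = 2.1875, f(x_1) = 8.912903, coefficient = 4
x_2 = 2.6250, f(x_2) = 13.804574, coefficient = 2
x_3 = 3.0625, f(x_3) = 21.380943, coefficient = 4
x_4 = 3.5000, f(x_4) = 33.115452, coefficient = 1

I ≈ (0.437500/3) × 187.654586 = 27.366294
Exact value: 27.360849
Error: 0.005445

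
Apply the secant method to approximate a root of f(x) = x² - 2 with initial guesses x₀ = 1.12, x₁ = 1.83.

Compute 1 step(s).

f(x) = x² - 2
x₀ = 1.12, x₁ = 1.83

Secant formula: x_{n+1} = x_n - f(x_n)(x_n - x_{n-1})/(f(x_n) - f(x_{n-1}))

Iteration 1:
  f(1.120000) = -0.745600
  f(1.830000) = 1.348900
  x_2 = 1.830000 - 1.348900×(1.830000 - 1.120000)/(1.348900 - (-0.745600))
       = 1.372746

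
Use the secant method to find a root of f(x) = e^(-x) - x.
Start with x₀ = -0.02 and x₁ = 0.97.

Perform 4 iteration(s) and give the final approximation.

f(x) = e^(-x) - x
x₀ = -0.02, x₁ = 0.97

Secant formula: x_{n+1} = x_n - f(x_n)(x_n - x_{n-1})/(f(x_n) - f(x_{n-1}))

Iteration 1:
  f(-0.020000) = 1.040201
  f(0.970000) = -0.590917
  x_2 = 0.970000 - (-0.590917)×(0.970000 - (-0.020000))/(-0.590917 - 1.040201)
       = 0.611346
Iteration 2:
  f(0.970000) = -0.590917
  f(0.611346) = -0.068725
  x_3 = 0.611346 - (-0.068725)×(0.611346 - 0.970000)/(-0.068725 - (-0.590917))
       = 0.564143
Iteration 3:
  f(0.611346) = -0.068725
  f(0.564143) = 0.004704
  x_4 = 0.564143 - 0.004704×(0.564143 - 0.611346)/(0.004704 - (-0.068725))
       = 0.567167
Iteration 4:
  f(0.564143) = 0.004704
  f(0.567167) = -0.000037
  x_5 = 0.567167 - (-0.000037)×(0.567167 - 0.564143)/(-0.000037 - 0.004704)
       = 0.567143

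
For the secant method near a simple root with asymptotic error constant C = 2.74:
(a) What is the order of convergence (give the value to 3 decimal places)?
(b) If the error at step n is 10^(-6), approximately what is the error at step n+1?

(a) Secant method has superlinear convergence with order φ = (1+√5)/2 ≈ 1.618.
    This means |e_{n+1}| ≈ C|e_n|^1.618.

(b) With |e_n| = 10^(-6) and C = 2.74:
    |e_{n+1}| ≈ 2.74 × (10^(-6))^1.618 = 2.74 × 10^(-9.71)

(a) ≈ 1.618 (golden ratio); (b) |e_{n+1}| ≈ 5.365e-10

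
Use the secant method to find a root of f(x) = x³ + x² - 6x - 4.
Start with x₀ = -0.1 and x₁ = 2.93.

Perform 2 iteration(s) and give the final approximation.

f(x) = x³ + x² - 6x - 4
x₀ = -0.1, x₁ = 2.93

Secant formula: x_{n+1} = x_n - f(x_n)(x_n - x_{n-1})/(f(x_n) - f(x_{n-1}))

Iteration 1:
  f(-0.100000) = -3.391000
  f(2.930000) = 12.158657
  x_2 = 2.930000 - 12.158657×(2.930000 - (-0.100000))/(12.158657 - (-3.391000))
       = 0.560769
Iteration 2:
  f(2.930000) = 12.158657
  f(0.560769) = -6.873811
  x_3 = 0.560769 - (-6.873811)×(0.560769 - 2.930000)/(-6.873811 - 12.158657)
       = 1.416446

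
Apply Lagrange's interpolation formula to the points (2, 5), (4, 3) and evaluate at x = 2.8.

Lagrange interpolation formula:
P(x) = Σ yᵢ × Lᵢ(x)
where Lᵢ(x) = Π_{j≠i} (x - xⱼ)/(xᵢ - xⱼ)

L_0(2.8) = (2.8 - 4)/(2 - 4) = 0.600000
L_1(2.8) = (2.8 - 2)/(4 - 2) = 0.400000

P(2.8) = 5×L_0(2.8) + 3×L_1(2.8)
P(2.8) = 4.200000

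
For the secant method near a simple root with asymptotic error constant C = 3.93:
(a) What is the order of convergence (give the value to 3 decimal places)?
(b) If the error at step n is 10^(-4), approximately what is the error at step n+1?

(a) Secant method has superlinear convergence with order φ = (1+√5)/2 ≈ 1.618.
    This means |e_{n+1}| ≈ C|e_n|^1.618.

(b) With |e_n| = 10^(-4) and C = 3.93:
    |e_{n+1}| ≈ 3.93 × (10^(-4))^1.618 = 3.93 × 10^(-6.47)

(a) ≈ 1.618 (golden ratio); (b) |e_{n+1}| ≈ 1.325e-06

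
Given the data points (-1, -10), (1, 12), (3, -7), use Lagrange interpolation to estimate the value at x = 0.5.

Lagrange interpolation formula:
P(x) = Σ yᵢ × Lᵢ(x)
where Lᵢ(x) = Π_{j≠i} (x - xⱼ)/(xᵢ - xⱼ)

L_0(0.5) = (0.5 - 1)/(-1 - 1) × (0.5 - 3)/(-1 - 3) = 0.156250
L_1(0.5) = (0.5 - (-1))/(1 - (-1)) × (0.5 - 3)/(1 - 3) = 0.937500
L_2(0.5) = (0.5 - (-1))/(3 - (-1)) × (0.5 - 1)/(3 - 1) = -0.093750

P(0.5) = (-10)×L_0(0.5) + 12×L_1(0.5) + (-7)×L_2(0.5)
P(0.5) = 10.343750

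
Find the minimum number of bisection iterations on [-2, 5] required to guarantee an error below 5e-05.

We need (b-a)/2^n ≤ 5e-05
(5 - (-2))/2^n ≤ 5e-05
7/2^n ≤ 5e-05
2^n ≥ 140000
n ≥ log₂(140000) = 17.10
n ≥ 18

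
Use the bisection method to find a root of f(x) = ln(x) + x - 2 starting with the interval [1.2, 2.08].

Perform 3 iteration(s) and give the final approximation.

f(x) = ln(x) + x - 2
Initial interval: [1.2, 2.08]

Iteration 1:
  c_1 = (1.200000 + 2.080000)/2 = 1.640000
  f(c_1) = f(1.640000) = 0.134696
  f(a) × f(c) < 0, new interval: [1.200000, 1.640000]
Iteration 2:
  c_2 = (1.200000 + 1.640000)/2 = 1.420000
  f(c_2) = f(1.420000) = -0.229343
  f(a) × f(c) ≥ 0, new interval: [1.420000, 1.640000]
Iteration 3:
  c_3 = (1.420000 + 1.640000)/2 = 1.530000
  f(c_3) = f(1.530000) = -0.044732
  f(a) × f(c) ≥ 0, new interval: [1.530000, 1.640000]

After 3 iteration(s), the approximation is c_3 = 1.530000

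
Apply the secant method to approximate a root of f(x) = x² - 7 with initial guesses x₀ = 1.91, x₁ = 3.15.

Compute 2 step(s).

f(x) = x² - 7
x₀ = 1.91, x₁ = 3.15

Secant formula: x_{n+1} = x_n - f(x_n)(x_n - x_{n-1})/(f(x_n) - f(x_{n-1}))

Iteration 1:
  f(1.910000) = -3.351900
  f(3.150000) = 2.922500
  x_2 = 3.150000 - 2.922500×(3.150000 - 1.910000)/(2.922500 - (-3.351900))
       = 2.572431
Iteration 2:
  f(3.150000) = 2.922500
  f(2.572431) = -0.382600
  x_3 = 2.572431 - (-0.382600)×(2.572431 - 3.150000)/(-0.382600 - 2.922500)
       = 2.639290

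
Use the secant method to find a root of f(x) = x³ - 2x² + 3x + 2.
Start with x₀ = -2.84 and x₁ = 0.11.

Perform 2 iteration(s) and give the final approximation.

f(x) = x³ - 2x² + 3x + 2
x₀ = -2.84, x₁ = 0.11

Secant formula: x_{n+1} = x_n - f(x_n)(x_n - x_{n-1})/(f(x_n) - f(x_{n-1}))

Iteration 1:
  f(-2.840000) = -45.557504
  f(0.110000) = 2.307131
  x_2 = 0.110000 - 2.307131×(0.110000 - (-2.840000))/(2.307131 - (-45.557504))
       = -0.032193
Iteration 2:
  f(0.110000) = 2.307131
  f(-0.032193) = 1.901314
  x_3 = -0.032193 - 1.901314×(-0.032193 - 0.110000)/(1.901314 - 2.307131)
       = -0.698390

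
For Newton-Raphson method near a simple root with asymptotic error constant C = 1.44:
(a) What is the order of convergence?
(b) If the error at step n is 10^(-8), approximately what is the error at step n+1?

(a) Newton-Raphson has quadratic (order 2) convergence near simple roots.
    This means |e_{n+1}| ≈ C|e_n|².

(b) With |e_n| = 10^(-8) and C = 1.44:
    |e_{n+1}| ≈ 1.44 × (10^(-8))² = 1.44 × 10^(-16)

(a) 2 (quadratic); (b) |e_{n+1}| ≈ 1.440e-16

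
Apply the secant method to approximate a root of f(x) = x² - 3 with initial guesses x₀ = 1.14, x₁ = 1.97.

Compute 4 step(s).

f(x) = x² - 3
x₀ = 1.14, x₁ = 1.97

Secant formula: x_{n+1} = x_n - f(x_n)(x_n - x_{n-1})/(f(x_n) - f(x_{n-1}))

Iteration 1:
  f(1.140000) = -1.700400
  f(1.970000) = 0.880900
  x_2 = 1.970000 - 0.880900×(1.970000 - 1.140000)/(0.880900 - (-1.700400))
       = 1.686752
Iteration 2:
  f(1.970000) = 0.880900
  f(1.686752) = -0.154866
  x_3 = 1.686752 - (-0.154866)×(1.686752 - 1.970000)/(-0.154866 - 0.880900)
       = 1.729103
Iteration 3:
  f(1.686752) = -0.154866
  f(1.729103) = -0.010202
  x_4 = 1.729103 - (-0.010202)×(1.729103 - 1.686752)/(-0.010202 - (-0.154866))
       = 1.732090
Iteration 4:
  f(1.729103) = -0.010202
  f(1.732090) = 0.000135
  x_5 = 1.732090 - 0.000135×(1.732090 - 1.729103)/(0.000135 - (-0.010202))
       = 1.732051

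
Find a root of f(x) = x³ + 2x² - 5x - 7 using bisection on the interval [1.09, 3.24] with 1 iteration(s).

f(x) = x³ + 2x² - 5x - 7
Initial interval: [1.09, 3.24]

Iteration 1:
  c_1 = (1.090000 + 3.240000)/2 = 2.165000
  f(c_1) = f(2.165000) = 1.697292
  f(a) × f(c) < 0, new interval: [1.090000, 2.165000]

After 1 iteration(s), the approximation is c_1 = 2.165000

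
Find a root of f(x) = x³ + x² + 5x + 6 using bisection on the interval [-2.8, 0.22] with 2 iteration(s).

f(x) = x³ + x² + 5x + 6
Initial interval: [-2.8, 0.22]

Iteration 1:
  c_1 = (-2.800000 + 0.220000)/2 = -1.290000
  f(c_1) = f(-1.290000) = -0.932589
  f(a) × f(c) ≥ 0, new interval: [-1.290000, 0.220000]
Iteration 2:
  c_2 = (-1.290000 + 0.220000)/2 = -0.535000
  f(c_2) = f(-0.535000) = 3.458095
  f(a) × f(c) < 0, new interval: [-1.290000, -0.535000]

After 2 iteration(s), the approximation is c_2 = -0.535000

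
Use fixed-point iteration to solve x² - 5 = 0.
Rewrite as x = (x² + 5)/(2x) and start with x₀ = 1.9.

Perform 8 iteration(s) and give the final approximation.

Equation: x² - 5 = 0
Fixed-point form: x = (x² + 5)/(2x)
x₀ = 1.9

x_1 = g(1.900000) = 2.265789
x_2 = g(2.265789) = 2.236263
x_3 = g(2.236263) = 2.236068
x_4 = g(2.236068) = 2.236068
x_5 = g(2.236068) = 2.236068
x_6 = g(2.236068) = 2.236068
x_7 = g(2.236068) = 2.236068
x_8 = g(2.236068) = 2.236068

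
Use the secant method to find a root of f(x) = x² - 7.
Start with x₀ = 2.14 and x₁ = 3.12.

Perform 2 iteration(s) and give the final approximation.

f(x) = x² - 7
x₀ = 2.14, x₁ = 3.12

Secant formula: x_{n+1} = x_n - f(x_n)(x_n - x_{n-1})/(f(x_n) - f(x_{n-1}))

Iteration 1:
  f(2.140000) = -2.420400
  f(3.120000) = 2.734400
  x_2 = 3.120000 - 2.734400×(3.120000 - 2.140000)/(2.734400 - (-2.420400))
       = 2.600152
Iteration 2:
  f(3.120000) = 2.734400
  f(2.600152) = -0.239209
  x_3 = 2.600152 - (-0.239209)×(2.600152 - 3.120000)/(-0.239209 - 2.734400)
       = 2.641971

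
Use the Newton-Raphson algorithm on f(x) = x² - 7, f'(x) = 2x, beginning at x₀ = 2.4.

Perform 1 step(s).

f(x) = x² - 7
f'(x) = 2x
x₀ = 2.4

Newton-Raphson formula: x_{n+1} = x_n - f(x_n)/f'(x_n)

Iteration 1:
  f(2.400000) = -1.240000
  f'(2.400000) = 4.800000
  x_1 = 2.400000 - (-1.240000)/4.800000 = 2.658333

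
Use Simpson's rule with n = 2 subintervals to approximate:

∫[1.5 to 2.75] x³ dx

f(x) = x³
a = 1.5, b = 2.75, n = 2
h = (b - a)/n = 0.625000

Simpson's rule: (h/3)[f(x₀) + 4f(x₁) + 2f(x₂) + ... + f(xₙ)]

x_0 = 1.5000, f(x_0) = 3.375000, coefficient = 1
x_1 = 2.1250, f(x_1) = 9.595703, coefficient = 4
x_2 = 2.7500, f(x_2) = 20.796875, coefficient = 1

I ≈ (0.625000/3) × 62.554688 = 13.032227
Exact value: 13.032227
Error: 0.000000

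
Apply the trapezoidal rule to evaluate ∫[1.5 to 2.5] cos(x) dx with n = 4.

f(x) = cos(x)
a = 1.5, b = 2.5, n = 4
h = (b - a)/n = 0.250000

Trapezoidal rule: (h/2)[f(x₀) + 2f(x₁) + 2f(x₂) + ... + f(xₙ)]

x_0 = 1.5000, f(x_0) = 0.070737, coefficient = 1
x_1 = 1.7500, f(x_1) = -0.178246, coefficient = 2
x_2 = 2.0000, f(x_2) = -0.416147, coefficient = 2
x_3 = 2.2500, f(x_3) = -0.628174, coefficient = 2
x_4 = 2.5000, f(x_4) = -0.801144, coefficient = 1

I ≈ (0.250000/2) × -3.175539 = -0.396942
Exact value: -0.399023
Error: 0.002080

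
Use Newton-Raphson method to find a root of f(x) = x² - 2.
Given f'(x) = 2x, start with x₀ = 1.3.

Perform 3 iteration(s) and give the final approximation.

f(x) = x² - 2
f'(x) = 2x
x₀ = 1.3

Newton-Raphson formula: x_{n+1} = x_n - f(x_n)/f'(x_n)

Iteration 1:
  f(1.300000) = -0.310000
  f'(1.300000) = 2.600000
  x_1 = 1.300000 - (-0.310000)/2.600000 = 1.419231
Iteration 2:
  f(1.419231) = 0.014216
  f'(1.419231) = 2.838462
  x_2 = 1.419231 - 0.014216/2.838462 = 1.414222
Iteration 3:
  f(1.414222) = 0.000025
  f'(1.414222) = 2.828445
  x_3 = 1.414222 - 0.000025/2.828445 = 1.414214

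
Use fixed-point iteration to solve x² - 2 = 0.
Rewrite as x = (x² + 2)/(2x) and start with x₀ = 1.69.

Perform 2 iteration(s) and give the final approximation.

Equation: x² - 2 = 0
Fixed-point form: x = (x² + 2)/(2x)
x₀ = 1.69

x_1 = g(1.690000) = 1.436716
x_2 = g(1.436716) = 1.414390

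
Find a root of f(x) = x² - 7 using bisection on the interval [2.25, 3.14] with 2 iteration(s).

f(x) = x² - 7
Initial interval: [2.25, 3.14]

Iteration 1:
  c_1 = (2.250000 + 3.140000)/2 = 2.695000
  f(c_1) = f(2.695000) = 0.263025
  f(a) × f(c) < 0, new interval: [2.250000, 2.695000]
Iteration 2:
  c_2 = (2.250000 + 2.695000)/2 = 2.472500
  f(c_2) = f(2.472500) = -0.886744
  f(a) × f(c) ≥ 0, new interval: [2.472500, 2.695000]

After 2 iteration(s), the approximation is c_2 = 2.472500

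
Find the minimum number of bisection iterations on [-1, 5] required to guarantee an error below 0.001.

We need (b-a)/2^n ≤ 0.001
(5 - (-1))/2^n ≤ 0.001
6/2^n ≤ 0.001
2^n ≥ 6000
n ≥ log₂(6000) = 12.55
n ≥ 13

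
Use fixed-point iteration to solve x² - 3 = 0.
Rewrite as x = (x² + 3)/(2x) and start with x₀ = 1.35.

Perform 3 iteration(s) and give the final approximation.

Equation: x² - 3 = 0
Fixed-point form: x = (x² + 3)/(2x)
x₀ = 1.35

x_1 = g(1.350000) = 1.786111
x_2 = g(1.786111) = 1.732869
x_3 = g(1.732869) = 1.732051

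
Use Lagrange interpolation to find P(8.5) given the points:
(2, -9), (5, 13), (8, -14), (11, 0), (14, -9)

Lagrange interpolation formula:
P(x) = Σ yᵢ × Lᵢ(x)
where Lᵢ(x) = Π_{j≠i} (x - xⱼ)/(xᵢ - xⱼ)

L_0(8.5) = (8.5 - 5)/(2 - 5) × (8.5 - 8)/(2 - 8) × (8.5 - 11)/(2 - 11) × (8.5 - 14)/(2 - 14) = 0.012378
L_1(8.5) = (8.5 - 2)/(5 - 2) × (8.5 - 8)/(5 - 8) × (8.5 - 11)/(5 - 11) × (8.5 - 14)/(5 - 14) = -0.091950
L_2(8.5) = (8.5 - 2)/(8 - 2) × (8.5 - 5)/(8 - 5) × (8.5 - 11)/(8 - 11) × (8.5 - 14)/(8 - 14) = 0.965471
L_3(8.5) = (8.5 - 2)/(11 - 2) × (8.5 - 5)/(11 - 5) × (8.5 - 8)/(11 - 8) × (8.5 - 14)/(11 - 14) = 0.128729
L_4(8.5) = (8.5 - 2)/(14 - 2) × (8.5 - 5)/(14 - 5) × (8.5 - 8)/(14 - 8) × (8.5 - 11)/(14 - 11) = -0.014628

P(8.5) = (-9)×L_0(8.5) + 13×L_1(8.5) + (-14)×L_2(8.5) + 0×L_3(8.5) + (-9)×L_4(8.5)
P(8.5) = -14.691680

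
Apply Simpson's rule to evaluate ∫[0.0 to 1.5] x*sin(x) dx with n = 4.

f(x) = x*sin(x)
a = 0.0, b = 1.5, n = 4
h = (b - a)/n = 0.375000

Simpson's rule: (h/3)[f(x₀) + 4f(x₁) + 2f(x₂) + ... + f(xₙ)]

x_0 = 0.0000, f(x_0) = 0.000000, coefficient = 1
x_1 = 0.3750, f(x_1) = 0.137352, coefficient = 4
x_2 = 0.7500, f(x_2) = 0.511229, coefficient = 2
x_3 = 1.1250, f(x_3) = 1.015051, coefficient = 4
x_4 = 1.5000, f(x_4) = 1.496242, coefficient = 1

I ≈ (0.375000/3) × 7.128314 = 0.891039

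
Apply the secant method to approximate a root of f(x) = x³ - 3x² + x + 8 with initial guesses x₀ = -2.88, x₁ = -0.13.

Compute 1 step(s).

f(x) = x³ - 3x² + x + 8
x₀ = -2.88, x₁ = -0.13

Secant formula: x_{n+1} = x_n - f(x_n)(x_n - x_{n-1})/(f(x_n) - f(x_{n-1}))

Iteration 1:
  f(-2.880000) = -43.651072
  f(-0.130000) = 7.817103
  x_2 = -0.130000 - 7.817103×(-0.130000 - (-2.880000))/(7.817103 - (-43.651072))
       = -0.547676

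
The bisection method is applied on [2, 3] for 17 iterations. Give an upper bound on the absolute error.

Bisection error bound: |error| ≤ (b-a)/2^n
|error| ≤ (3 - 2)/2^17 = 1/2^17
|error| ≤ 0.0000076294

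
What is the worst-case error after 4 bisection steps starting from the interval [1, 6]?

Bisection error bound: |error| ≤ (b-a)/2^n
|error| ≤ (6 - 1)/2^4 = 5/2^4
|error| ≤ 0.3125000000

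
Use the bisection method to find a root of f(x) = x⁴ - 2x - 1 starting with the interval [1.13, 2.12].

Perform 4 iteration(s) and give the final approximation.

f(x) = x⁴ - 2x - 1
Initial interval: [1.13, 2.12]

Iteration 1:
  c_1 = (1.130000 + 2.120000)/2 = 1.625000
  f(c_1) = f(1.625000) = 2.722900
  f(a) × f(c) < 0, new interval: [1.130000, 1.625000]
Iteration 2:
  c_2 = (1.130000 + 1.625000)/2 = 1.377500
  f(c_2) = f(1.377500) = -0.154470
  f(a) × f(c) ≥ 0, new interval: [1.377500, 1.625000]
Iteration 3:
  c_3 = (1.377500 + 1.625000)/2 = 1.501250
  f(c_3) = f(1.501250) = 1.076896
  f(a) × f(c) < 0, new interval: [1.377500, 1.501250]
Iteration 4:
  c_4 = (1.377500 + 1.501250)/2 = 1.439375
  f(c_4) = f(1.439375) = 0.413607
  f(a) × f(c) < 0, new interval: [1.377500, 1.439375]

After 4 iteration(s), the approximation is c_4 = 1.439375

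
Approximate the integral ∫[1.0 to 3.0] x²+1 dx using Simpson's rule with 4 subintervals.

f(x) = x²+1
a = 1.0, b = 3.0, n = 4
h = (b - a)/n = 0.500000

Simpson's rule: (h/3)[f(x₀) + 4f(x₁) + 2f(x₂) + ... + f(xₙ)]

x_0 = 1.0000, f(x_0) = 2.000000, coefficient = 1
x_1 = 1.5000, f(x_1) = 3.250000, coefficient = 4
x_2 = 2.0000, f(x_2) = 5.000000, coefficient = 2
x_3 = 2.5000, f(x_3) = 7.250000, coefficient = 4
x_4 = 3.0000, f(x_4) = 10.000000, coefficient = 1

I ≈ (0.500000/3) × 64.000000 = 10.666667
Exact value: 10.666667
Error: 0.000000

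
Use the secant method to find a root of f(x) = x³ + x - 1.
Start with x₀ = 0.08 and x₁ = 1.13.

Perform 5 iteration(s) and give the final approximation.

f(x) = x³ + x - 1
x₀ = 0.08, x₁ = 1.13

Secant formula: x_{n+1} = x_n - f(x_n)(x_n - x_{n-1})/(f(x_n) - f(x_{n-1}))

Iteration 1:
  f(0.080000) = -0.919488
  f(1.130000) = 1.572897
  x_2 = 1.130000 - 1.572897×(1.130000 - 0.080000)/(1.572897 - (-0.919488))
       = 0.467365
Iteration 2:
  f(1.130000) = 1.572897
  f(0.467365) = -0.430549
  x_3 = 0.467365 - (-0.430549)×(0.467365 - 1.130000)/(-0.430549 - 1.572897)
       = 0.609768
Iteration 3:
  f(0.467365) = -0.430549
  f(0.609768) = -0.163510
  x_4 = 0.609768 - (-0.163510)×(0.609768 - 0.467365)/(-0.163510 - (-0.430549))
       = 0.696963
Iteration 4:
  f(0.609768) = -0.163510
  f(0.696963) = 0.035517
  x_5 = 0.696963 - 0.035517×(0.696963 - 0.609768)/(0.035517 - (-0.163510))
       = 0.681402
Iteration 5:
  f(0.696963) = 0.035517
  f(0.681402) = -0.002216
  x_6 = 0.681402 - (-0.002216)×(0.681402 - 0.696963)/(-0.002216 - 0.035517)
       = 0.682316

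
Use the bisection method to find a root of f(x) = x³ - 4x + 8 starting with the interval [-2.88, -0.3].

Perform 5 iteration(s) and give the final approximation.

f(x) = x³ - 4x + 8
Initial interval: [-2.88, -0.3]

Iteration 1:
  c_1 = (-2.880000 + (-0.300000))/2 = -1.590000
  f(c_1) = f(-1.590000) = 10.340321
  f(a) × f(c) < 0, new interval: [-2.880000, -1.590000]
Iteration 2:
  c_2 = (-2.880000 + (-1.590000))/2 = -2.235000
  f(c_2) = f(-2.235000) = 5.775672
  f(a) × f(c) < 0, new interval: [-2.880000, -2.235000]
Iteration 3:
  c_3 = (-2.880000 + (-2.235000))/2 = -2.557500
  f(c_3) = f(-2.557500) = 1.501888
  f(a) × f(c) < 0, new interval: [-2.880000, -2.557500]
Iteration 4:
  c_4 = (-2.880000 + (-2.557500))/2 = -2.718750
  f(c_4) = f(-2.718750) = -1.220917
  f(a) × f(c) ≥ 0, new interval: [-2.718750, -2.557500]
Iteration 5:
  c_5 = (-2.718750 + (-2.557500))/2 = -2.638125
  f(c_5) = f(-2.638125) = 0.191932
  f(a) × f(c) < 0, new interval: [-2.718750, -2.638125]

After 5 iteration(s), the approximation is c_5 = -2.638125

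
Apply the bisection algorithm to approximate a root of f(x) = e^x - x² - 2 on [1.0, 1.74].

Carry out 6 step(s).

f(x) = e^x - x² - 2
Initial interval: [1.0, 1.74]

Iteration 1:
  c_1 = (1.000000 + 1.740000)/2 = 1.370000
  f(c_1) = f(1.370000) = 0.058451
  f(a) × f(c) < 0, new interval: [1.000000, 1.370000]
Iteration 2:
  c_2 = (1.000000 + 1.370000)/2 = 1.185000
  f(c_2) = f(1.185000) = -0.133538
  f(a) × f(c) ≥ 0, new interval: [1.185000, 1.370000]
Iteration 3:
  c_3 = (1.185000 + 1.370000)/2 = 1.277500
  f(c_3) = f(1.277500) = -0.044347
  f(a) × f(c) ≥ 0, new interval: [1.277500, 1.370000]
Iteration 4:
  c_4 = (1.277500 + 1.370000)/2 = 1.323750
  f(c_4) = f(1.323750) = 0.005171
  f(a) × f(c) < 0, new interval: [1.277500, 1.323750]
Iteration 5:
  c_5 = (1.277500 + 1.323750)/2 = 1.300625
  f(c_5) = f(1.300625) = -0.020035
  f(a) × f(c) ≥ 0, new interval: [1.300625, 1.323750]
Iteration 6:
  c_6 = (1.300625 + 1.323750)/2 = 1.312188
  f(c_6) = f(1.312188) = -0.007546
  f(a) × f(c) ≥ 0, new interval: [1.312188, 1.323750]

After 6 iteration(s), the approximation is c_6 = 1.312188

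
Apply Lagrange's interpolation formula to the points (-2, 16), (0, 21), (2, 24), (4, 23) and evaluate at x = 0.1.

Lagrange interpolation formula:
P(x) = Σ yᵢ × Lᵢ(x)
where Lᵢ(x) = Π_{j≠i} (x - xⱼ)/(xᵢ - xⱼ)

L_0(0.1) = (0.1 - 0)/(-2 - 0) × (0.1 - 2)/(-2 - 2) × (0.1 - 4)/(-2 - 4) = -0.015438
L_1(0.1) = (0.1 - (-2))/(0 - (-2)) × (0.1 - 2)/(0 - 2) × (0.1 - 4)/(0 - 4) = 0.972562
L_2(0.1) = (0.1 - (-2))/(2 - (-2)) × (0.1 - 0)/(2 - 0) × (0.1 - 4)/(2 - 4) = 0.051188
L_3(0.1) = (0.1 - (-2))/(4 - (-2)) × (0.1 - 0)/(4 - 0) × (0.1 - 2)/(4 - 2) = -0.008313

P(0.1) = 16×L_0(0.1) + 21×L_1(0.1) + 24×L_2(0.1) + 23×L_3(0.1)
P(0.1) = 21.214125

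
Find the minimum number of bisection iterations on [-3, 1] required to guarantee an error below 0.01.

We need (b-a)/2^n ≤ 0.01
(1 - (-3))/2^n ≤ 0.01
4/2^n ≤ 0.01
2^n ≥ 400
n ≥ log₂(400) = 8.64
n ≥ 9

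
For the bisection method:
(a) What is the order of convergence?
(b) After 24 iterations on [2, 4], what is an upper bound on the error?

(a) Bisection has linear (order 1) convergence; the error is halved each step.

(b) Error bound = (b-a)/2^n = (4 - 2)/2^{24}
    = 2/2^{24}

(a) 1 (linear); (b) error ≤ 1.19e-07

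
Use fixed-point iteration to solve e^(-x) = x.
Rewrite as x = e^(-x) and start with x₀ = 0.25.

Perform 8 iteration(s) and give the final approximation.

Equation: e^(-x) = x
Fixed-point form: x = e^(-x)
x₀ = 0.25

x_1 = g(0.250000) = 0.778801
x_2 = g(0.778801) = 0.458956
x_3 = g(0.458956) = 0.631943
x_4 = g(0.631943) = 0.531558
x_5 = g(0.531558) = 0.587689
x_6 = g(0.587689) = 0.555610
x_7 = g(0.555610) = 0.573722
x_8 = g(0.573722) = 0.563424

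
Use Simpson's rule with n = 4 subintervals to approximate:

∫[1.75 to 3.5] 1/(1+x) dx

f(x) = 1/(1+x)
a = 1.75, b = 3.5, n = 4
h = (b - a)/n = 0.437500

Simpson's rule: (h/3)[f(x₀) + 4f(x₁) + 2f(x₂) + ... + f(xₙ)]

x_0 = 1.7500, f(x_0) = 0.363636, coefficient = 1
x_1 = 2.1875, f(x_1) = 0.313725, coefficient = 4
x_2 = 2.6250, f(x_2) = 0.275862, coefficient = 2
x_3 = 3.0625, f(x_3) = 0.246154, coefficient = 4
x_4 = 3.5000, f(x_4) = 0.222222, coefficient = 1

I ≈ (0.437500/3) × 3.377100 = 0.492494
Exact value: 0.492476
Error: 0.000017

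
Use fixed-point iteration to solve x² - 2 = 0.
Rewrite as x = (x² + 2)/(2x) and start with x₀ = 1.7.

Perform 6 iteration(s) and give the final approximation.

Equation: x² - 2 = 0
Fixed-point form: x = (x² + 2)/(2x)
x₀ = 1.7

x_1 = g(1.700000) = 1.438235
x_2 = g(1.438235) = 1.414414
x_3 = g(1.414414) = 1.414214
x_4 = g(1.414214) = 1.414214
x_5 = g(1.414214) = 1.414214
x_6 = g(1.414214) = 1.414214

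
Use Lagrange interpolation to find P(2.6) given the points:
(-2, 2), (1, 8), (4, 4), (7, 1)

Lagrange interpolation formula:
P(x) = Σ yᵢ × Lᵢ(x)
where Lᵢ(x) = Π_{j≠i} (x - xⱼ)/(xᵢ - xⱼ)

L_0(2.6) = (2.6 - 1)/(-2 - 1) × (2.6 - 4)/(-2 - 4) × (2.6 - 7)/(-2 - 7) = -0.060840
L_1(2.6) = (2.6 - (-2))/(1 - (-2)) × (2.6 - 4)/(1 - 4) × (2.6 - 7)/(1 - 7) = 0.524741
L_2(2.6) = (2.6 - (-2))/(4 - (-2)) × (2.6 - 1)/(4 - 1) × (2.6 - 7)/(4 - 7) = 0.599704
L_3(2.6) = (2.6 - (-2))/(7 - (-2)) × (2.6 - 1)/(7 - 1) × (2.6 - 4)/(7 - 4) = -0.063605

P(2.6) = 2×L_0(2.6) + 8×L_1(2.6) + 4×L_2(2.6) + 1×L_3(2.6)
P(2.6) = 6.411457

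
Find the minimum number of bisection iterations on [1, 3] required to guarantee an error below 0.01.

We need (b-a)/2^n ≤ 0.01
(3 - 1)/2^n ≤ 0.01
2/2^n ≤ 0.01
2^n ≥ 200
n ≥ log₂(200) = 7.64
n ≥ 8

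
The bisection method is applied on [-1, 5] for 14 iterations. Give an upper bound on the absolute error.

Bisection error bound: |error| ≤ (b-a)/2^n
|error| ≤ (5 - (-1))/2^14 = 6/2^14
|error| ≤ 0.0003662109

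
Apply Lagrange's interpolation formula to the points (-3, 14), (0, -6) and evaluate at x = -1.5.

Lagrange interpolation formula:
P(x) = Σ yᵢ × Lᵢ(x)
where Lᵢ(x) = Π_{j≠i} (x - xⱼ)/(xᵢ - xⱼ)

L_0(-1.5) = (-1.5 - 0)/(-3 - 0) = 0.500000
L_1(-1.5) = (-1.5 - (-3))/(0 - (-3)) = 0.500000

P(-1.5) = 14×L_0(-1.5) + (-6)×L_1(-1.5)
P(-1.5) = 4.000000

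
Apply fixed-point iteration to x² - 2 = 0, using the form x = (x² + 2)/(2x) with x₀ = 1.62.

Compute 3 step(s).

Equation: x² - 2 = 0
Fixed-point form: x = (x² + 2)/(2x)
x₀ = 1.62

x_1 = g(1.620000) = 1.427284
x_2 = g(1.427284) = 1.414273
x_3 = g(1.414273) = 1.414214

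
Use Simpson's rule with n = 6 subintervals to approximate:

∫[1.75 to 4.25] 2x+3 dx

f(x) = 2x+3
a = 1.75, b = 4.25, n = 6
h = (b - a)/n = 0.416667

Simpson's rule: (h/3)[f(x₀) + 4f(x₁) + 2f(x₂) + ... + f(xₙ)]

x_0 = 1.7500, f(x_0) = 6.500000, coefficient = 1
x_1 = 2.1667, f(x_1) = 7.333333, coefficient = 4
x_2 = 2.5833, f(x_2) = 8.166667, coefficient = 2
x_3 = 3.0000, f(x_3) = 9.000000, coefficient = 4
x_4 = 3.4167, f(x_4) = 9.833333, coefficient = 2
x_5 = 3.8333, f(x_5) = 10.666667, coefficient = 4
x_6 = 4.2500, f(x_6) = 11.500000, coefficient = 1

I ≈ (0.416667/3) × 162.000000 = 22.500000
Exact value: 22.500000
Error: 0.000000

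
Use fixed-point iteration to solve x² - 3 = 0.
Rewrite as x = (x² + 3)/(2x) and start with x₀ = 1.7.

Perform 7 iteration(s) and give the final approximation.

Equation: x² - 3 = 0
Fixed-point form: x = (x² + 3)/(2x)
x₀ = 1.7

x_1 = g(1.700000) = 1.732353
x_2 = g(1.732353) = 1.732051
x_3 = g(1.732051) = 1.732051
x_4 = g(1.732051) = 1.732051
x_5 = g(1.732051) = 1.732051
x_6 = g(1.732051) = 1.732051
x_7 = g(1.732051) = 1.732051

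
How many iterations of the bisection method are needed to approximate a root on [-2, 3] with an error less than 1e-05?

We need (b-a)/2^n ≤ 1e-05
(3 - (-2))/2^n ≤ 1e-05
5/2^n ≤ 1e-05
2^n ≥ 500000
n ≥ log₂(500000) = 18.93
n ≥ 19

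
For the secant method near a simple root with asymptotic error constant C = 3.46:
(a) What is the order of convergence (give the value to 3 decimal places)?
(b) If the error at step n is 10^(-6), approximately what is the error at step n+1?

(a) Secant method has superlinear convergence with order φ = (1+√5)/2 ≈ 1.618.
    This means |e_{n+1}| ≈ C|e_n|^1.618.

(b) With |e_n| = 10^(-6) and C = 3.46:
    |e_{n+1}| ≈ 3.46 × (10^(-6))^1.618 = 3.46 × 10^(-9.71)

(a) ≈ 1.618 (golden ratio); (b) |e_{n+1}| ≈ 6.774e-10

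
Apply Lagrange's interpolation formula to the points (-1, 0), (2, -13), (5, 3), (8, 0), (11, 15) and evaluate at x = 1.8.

Lagrange interpolation formula:
P(x) = Σ yᵢ × Lᵢ(x)
where Lᵢ(x) = Π_{j≠i} (x - xⱼ)/(xᵢ - xⱼ)

L_0(1.8) = (1.8 - 2)/(-1 - 2) × (1.8 - 5)/(-1 - 5) × (1.8 - 8)/(-1 - 8) × (1.8 - 11)/(-1 - 11) = 0.018779
L_1(1.8) = (1.8 - (-1))/(2 - (-1)) × (1.8 - 5)/(2 - 5) × (1.8 - 8)/(2 - 8) × (1.8 - 11)/(2 - 11) = 1.051602
L_2(1.8) = (1.8 - (-1))/(5 - (-1)) × (1.8 - 2)/(5 - 2) × (1.8 - 8)/(5 - 8) × (1.8 - 11)/(5 - 11) = -0.098588
L_3(1.8) = (1.8 - (-1))/(8 - (-1)) × (1.8 - 2)/(8 - 2) × (1.8 - 5)/(8 - 5) × (1.8 - 11)/(8 - 11) = 0.033923
L_4(1.8) = (1.8 - (-1))/(11 - (-1)) × (1.8 - 2)/(11 - 2) × (1.8 - 5)/(11 - 5) × (1.8 - 8)/(11 - 8) = -0.005715

P(1.8) = 0×L_0(1.8) + (-13)×L_1(1.8) + 3×L_2(1.8) + 0×L_3(1.8) + 15×L_4(1.8)
P(1.8) = -14.052313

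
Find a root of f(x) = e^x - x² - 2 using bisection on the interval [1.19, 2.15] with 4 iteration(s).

f(x) = e^x - x² - 2
Initial interval: [1.19, 2.15]

Iteration 1:
  c_1 = (1.190000 + 2.150000)/2 = 1.670000
  f(c_1) = f(1.670000) = 0.523268
  f(a) × f(c) < 0, new interval: [1.190000, 1.670000]
Iteration 2:
  c_2 = (1.190000 + 1.670000)/2 = 1.430000
  f(c_2) = f(1.430000) = 0.133799
  f(a) × f(c) < 0, new interval: [1.190000, 1.430000]
Iteration 3:
  c_3 = (1.190000 + 1.430000)/2 = 1.310000
  f(c_3) = f(1.310000) = -0.009926
  f(a) × f(c) ≥ 0, new interval: [1.310000, 1.430000]
Iteration 4:
  c_4 = (1.310000 + 1.430000)/2 = 1.370000
  f(c_4) = f(1.370000) = 0.058451
  f(a) × f(c) < 0, new interval: [1.310000, 1.370000]

After 4 iteration(s), the approximation is c_4 = 1.370000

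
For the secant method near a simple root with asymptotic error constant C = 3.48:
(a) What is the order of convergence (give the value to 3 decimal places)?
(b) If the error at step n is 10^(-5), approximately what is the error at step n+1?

(a) Secant method has superlinear convergence with order φ = (1+√5)/2 ≈ 1.618.
    This means |e_{n+1}| ≈ C|e_n|^1.618.

(b) With |e_n| = 10^(-5) and C = 3.48:
    |e_{n+1}| ≈ 3.48 × (10^(-5))^1.618 = 3.48 × 10^(-8.09)

(a) ≈ 1.618 (golden ratio); (b) |e_{n+1}| ≈ 2.828e-08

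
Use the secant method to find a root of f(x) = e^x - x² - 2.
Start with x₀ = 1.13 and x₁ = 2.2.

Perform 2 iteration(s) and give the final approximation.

f(x) = e^x - x² - 2
x₀ = 1.13, x₁ = 2.2

Secant formula: x_{n+1} = x_n - f(x_n)(x_n - x_{n-1})/(f(x_n) - f(x_{n-1}))

Iteration 1:
  f(1.130000) = -0.181243
  f(2.200000) = 2.185013
  x_2 = 2.200000 - 2.185013×(2.200000 - 1.130000)/(2.185013 - (-0.181243))
       = 1.211957
Iteration 2:
  f(2.200000) = 2.185013
  f(1.211957) = -0.108786
  x_3 = 1.211957 - (-0.108786)×(1.211957 - 2.200000)/(-0.108786 - 2.185013)
       = 1.258816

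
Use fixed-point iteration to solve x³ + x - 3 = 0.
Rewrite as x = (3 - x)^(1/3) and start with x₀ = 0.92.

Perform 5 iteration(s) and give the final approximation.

Equation: x³ + x - 3 = 0
Fixed-point form: x = (3 - x)^(1/3)
x₀ = 0.92

x_1 = g(0.920000) = 1.276501
x_2 = g(1.276501) = 1.198957
x_3 = g(1.198957) = 1.216675
x_4 = g(1.216675) = 1.212672
x_5 = g(1.212672) = 1.213579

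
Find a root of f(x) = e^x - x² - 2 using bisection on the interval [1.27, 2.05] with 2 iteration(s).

f(x) = e^x - x² - 2
Initial interval: [1.27, 2.05]

Iteration 1:
  c_1 = (1.270000 + 2.050000)/2 = 1.660000
  f(c_1) = f(1.660000) = 0.503711
  f(a) × f(c) < 0, new interval: [1.270000, 1.660000]
Iteration 2:
  c_2 = (1.270000 + 1.660000)/2 = 1.465000
  f(c_2) = f(1.465000) = 0.181318
  f(a) × f(c) < 0, new interval: [1.270000, 1.465000]

After 2 iteration(s), the approximation is c_2 = 1.465000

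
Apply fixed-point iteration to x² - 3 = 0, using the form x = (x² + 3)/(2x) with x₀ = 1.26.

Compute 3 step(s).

Equation: x² - 3 = 0
Fixed-point form: x = (x² + 3)/(2x)
x₀ = 1.26

x_1 = g(1.260000) = 1.820476
x_2 = g(1.820476) = 1.734198
x_3 = g(1.734198) = 1.732052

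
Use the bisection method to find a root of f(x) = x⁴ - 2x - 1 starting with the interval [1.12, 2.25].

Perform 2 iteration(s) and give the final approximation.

f(x) = x⁴ - 2x - 1
Initial interval: [1.12, 2.25]

Iteration 1:
  c_1 = (1.120000 + 2.250000)/2 = 1.685000
  f(c_1) = f(1.685000) = 3.691199
  f(a) × f(c) < 0, new interval: [1.120000, 1.685000]
Iteration 2:
  c_2 = (1.120000 + 1.685000)/2 = 1.402500
  f(c_2) = f(1.402500) = 0.064114
  f(a) × f(c) < 0, new interval: [1.120000, 1.402500]

After 2 iteration(s), the approximation is c_2 = 1.402500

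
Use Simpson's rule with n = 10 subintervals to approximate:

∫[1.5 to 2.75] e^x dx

f(x) = e^x
a = 1.5, b = 2.75, n = 10
h = (b - a)/n = 0.125000

Simpson's rule: (h/3)[f(x₀) + 4f(x₁) + 2f(x₂) + ... + f(xₙ)]

x_0 = 1.5000, f(x_0) = 4.481689, coefficient = 1
x_1 = 1.6250, f(x_1) = 5.078419, coefficient = 4
x_2 = 1.7500, f(x_2) = 5.754603, coefficient = 2
x_3 = 1.8750, f(x_3) = 6.520819, coefficient = 4
x_4 = 2.0000, f(x_4) = 7.389056, coefficient = 2
x_5 = 2.1250, f(x_5) = 8.372897, coefficient = 4
x_6 = 2.2500, f(x_6) = 9.487736, coefficient = 2
x_7 = 2.3750, f(x_7) = 10.751013, coefficient = 4
x_8 = 2.5000, f(x_8) = 12.182494, coefficient = 2
x_9 = 2.6250, f(x_9) = 13.804574, coefficient = 4
x_10 = 2.7500, f(x_10) = 15.642632, coefficient = 1

I ≈ (0.125000/3) × 267.862990 = 11.160958
Exact value: 11.160943
Error: 0.000015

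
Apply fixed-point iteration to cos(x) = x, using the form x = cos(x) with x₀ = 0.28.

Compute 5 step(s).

Equation: cos(x) = x
Fixed-point form: x = cos(x)
x₀ = 0.28

x_1 = g(0.280000) = 0.961055
x_2 = g(0.961055) = 0.572655
x_3 = g(0.572655) = 0.840465
x_4 = g(0.840465) = 0.667116
x_5 = g(0.667116) = 0.785609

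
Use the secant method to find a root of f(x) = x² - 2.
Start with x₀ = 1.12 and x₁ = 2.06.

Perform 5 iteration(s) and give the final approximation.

f(x) = x² - 2
x₀ = 1.12, x₁ = 2.06

Secant formula: x_{n+1} = x_n - f(x_n)(x_n - x_{n-1})/(f(x_n) - f(x_{n-1}))

Iteration 1:
  f(1.120000) = -0.745600
  f(2.060000) = 2.243600
  x_2 = 2.060000 - 2.243600×(2.060000 - 1.120000)/(2.243600 - (-0.745600))
       = 1.354465
Iteration 2:
  f(2.060000) = 2.243600
  f(1.354465) = -0.165423
  x_3 = 1.354465 - (-0.165423)×(1.354465 - 2.060000)/(-0.165423 - 2.243600)
       = 1.402913
Iteration 3:
  f(1.354465) = -0.165423
  f(1.402913) = -0.031834
  x_4 = 1.402913 - (-0.031834)×(1.402913 - 1.354465)/(-0.031834 - (-0.165423))
       = 1.414458
Iteration 4:
  f(1.402913) = -0.031834
  f(1.414458) = 0.000693
  x_5 = 1.414458 - 0.000693×(1.414458 - 1.402913)/(0.000693 - (-0.031834))
       = 1.414213
Iteration 5:
  f(1.414458) = 0.000693
  f(1.414213) = -0.000003
  x_6 = 1.414213 - (-0.000003)×(1.414213 - 1.414458)/(-0.000003 - 0.000693)
       = 1.414214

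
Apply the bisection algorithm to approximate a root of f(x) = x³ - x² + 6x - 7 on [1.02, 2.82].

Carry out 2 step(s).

f(x) = x³ - x² + 6x - 7
Initial interval: [1.02, 2.82]

Iteration 1:
  c_1 = (1.020000 + 2.820000)/2 = 1.920000
  f(c_1) = f(1.920000) = 7.911488
  f(a) × f(c) < 0, new interval: [1.020000, 1.920000]
Iteration 2:
  c_2 = (1.020000 + 1.920000)/2 = 1.470000
  f(c_2) = f(1.470000) = 2.835623
  f(a) × f(c) < 0, new interval: [1.020000, 1.470000]

After 2 iteration(s), the approximation is c_2 = 1.470000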